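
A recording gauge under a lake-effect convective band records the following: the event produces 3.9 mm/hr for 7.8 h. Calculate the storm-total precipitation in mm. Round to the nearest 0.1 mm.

total ≈ 30.4 mm

Total = Σ Rᵢ Δtᵢ = 3.9 × 7.8
      = 30.42 = 30.4 mm.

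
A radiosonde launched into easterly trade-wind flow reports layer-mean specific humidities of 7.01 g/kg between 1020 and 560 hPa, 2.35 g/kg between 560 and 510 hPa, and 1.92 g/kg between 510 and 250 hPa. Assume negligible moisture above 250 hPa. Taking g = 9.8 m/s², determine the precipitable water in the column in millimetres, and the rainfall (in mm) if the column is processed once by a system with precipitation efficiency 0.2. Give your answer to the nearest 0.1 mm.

PW ≈ 39.2 mm; rainfall ≈ 7.8 mm

Precipitable water is the column-integrated vapour mass per unit area: PW = (1/g) Σ q̄ Δp, with q in kg/kg and Δp in Pa (1 kg/m² of water = 1 mm).
Layer 1020–560 hPa: Δp = 460 hPa = 46000 Pa, q̄ = 0.00701 kg/kg → 0.00701 × 46000 / 9.8 = 32.90 mm
Layer 560–510 hPa: Δp = 50 hPa = 5000 Pa, q̄ = 0.00235 kg/kg → 0.00235 × 5000 / 9.8 = 1.20 mm
Layer 510–250 hPa: Δp = 260 hPa = 26000 Pa, q̄ = 0.00192 kg/kg → 0.00192 × 26000 / 9.8 = 5.09 mm
PW = 32.90 + 1.20 + 5.09 = 39.19 ≈ 39.2 mm.
Rainfall = ε × PW = 0.2 × 39.2 = 7.8 mm.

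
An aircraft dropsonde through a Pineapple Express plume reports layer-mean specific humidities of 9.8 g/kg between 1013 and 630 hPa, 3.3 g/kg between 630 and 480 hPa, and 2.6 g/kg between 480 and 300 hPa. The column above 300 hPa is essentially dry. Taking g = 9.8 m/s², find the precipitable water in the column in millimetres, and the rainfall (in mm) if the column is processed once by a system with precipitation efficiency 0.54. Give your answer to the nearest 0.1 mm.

PW ≈ 48.1 mm; rainfall ≈ 26.0 mm

Precipitable water is the column-integrated vapour mass per unit area: PW = (1/g) Σ q̄ Δp, with q in kg/kg and Δp in Pa (1 kg/m² of water = 1 mm).
Layer 1013–630 hPa: Δp = 383 hPa = 38300 Pa, q̄ = 0.0098 kg/kg → 0.0098 × 38300 / 9.8 = 38.30 mm
Layer 630–480 hPa: Δp = 150 hPa = 15000 Pa, q̄ = 0.0033 kg/kg → 0.0033 × 15000 / 9.8 = 5.05 mm
Layer 480–300 hPa: Δp = 180 hPa = 18000 Pa, q̄ = 0.0026 kg/kg → 0.0026 × 18000 / 9.8 = 4.78 mm
PW = 38.30 + 5.05 + 4.78 = 48.13 ≈ 48.1 mm.
Rainfall = ε × PW = 0.54 × 48.1 = 26.0 mm.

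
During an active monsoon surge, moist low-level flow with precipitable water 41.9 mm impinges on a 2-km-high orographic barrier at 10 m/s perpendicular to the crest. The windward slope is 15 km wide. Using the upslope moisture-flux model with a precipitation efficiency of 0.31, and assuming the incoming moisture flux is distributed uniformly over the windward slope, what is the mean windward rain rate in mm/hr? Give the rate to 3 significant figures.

Incoming column moisture flux per unit ridge length: F = V × PW = 10 × 41.9 = 419 mm·m/s.
Spread over the 15 km slope with efficiency ε = 0.31: R = ε·F/W = 0.31 × 419 / 15000 m = 8.659e-03 mm/s.
R = 8.659e-03 × 3600 = 31.2 mm/hr.

R ≈ 31.2 mm/hr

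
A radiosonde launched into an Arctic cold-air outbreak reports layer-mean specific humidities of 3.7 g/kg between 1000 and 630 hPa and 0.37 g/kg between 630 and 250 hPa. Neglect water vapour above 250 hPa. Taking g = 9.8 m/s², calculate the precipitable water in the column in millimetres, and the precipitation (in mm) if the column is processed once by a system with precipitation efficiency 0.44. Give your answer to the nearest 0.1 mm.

Precipitable water is the column-integrated vapour mass per unit area: PW = (1/g) Σ q̄ Δp, with q in kg/kg and Δp in Pa (1 kg/m² of water = 1 mm).
Layer 1000–630 hPa: Δp = 370 hPa = 37000 Pa, q̄ = 0.0037 kg/kg → 0.0037 × 37000 / 9.8 = 13.97 mm
Layer 630–250 hPa: Δp = 380 hPa = 38000 Pa, q̄ = 0.00037 kg/kg → 0.00037 × 38000 / 9.8 = 1.43 mm
PW = 13.97 + 1.43 = 15.40 ≈ 15.4 mm.
Precipitation = ε × PW = 0.44 × 15.4 = 6.8 mm.

PW ≈ 15.4 mm; precipitation ≈ 6.8 mm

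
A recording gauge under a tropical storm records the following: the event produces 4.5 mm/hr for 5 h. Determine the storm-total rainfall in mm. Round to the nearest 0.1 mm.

Total = Σ Rᵢ Δtᵢ = 4.5 × 5
      = 22.5 = 22.5 mm.

total ≈ 22.5 mm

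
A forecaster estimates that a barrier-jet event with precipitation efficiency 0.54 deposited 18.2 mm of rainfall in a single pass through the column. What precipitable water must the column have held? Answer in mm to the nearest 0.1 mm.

PW = rainfall / ε = 18.2 / 0.54 = 33.7 mm.

PW ≈ 33.7 mm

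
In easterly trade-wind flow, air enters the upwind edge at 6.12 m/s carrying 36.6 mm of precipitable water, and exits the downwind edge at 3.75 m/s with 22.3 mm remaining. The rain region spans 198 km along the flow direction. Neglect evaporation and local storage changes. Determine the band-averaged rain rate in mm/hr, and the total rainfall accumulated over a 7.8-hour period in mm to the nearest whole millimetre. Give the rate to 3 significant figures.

Column moisture flux per unit crosswind length is F = V × PW.
Inflow: F_in = 6.12 × 36.6 = 223.992 mm·m/s
Outflow: F_out = 3.75 × 22.3 = 83.625 mm·m/s
Steady-state rate R = (F_in − F_out)/L = (223.992 − 83.625) / 198000 m = 7.089e-04 mm/s.
R = 7.089e-04 × 3600 = 2.55 mm/hr.
Over 7.8 h: total = 2.55 × 7.8 = 19.89 ≈ 20 mm.

R ≈ 2.55 mm/hr; total ≈ 20 mm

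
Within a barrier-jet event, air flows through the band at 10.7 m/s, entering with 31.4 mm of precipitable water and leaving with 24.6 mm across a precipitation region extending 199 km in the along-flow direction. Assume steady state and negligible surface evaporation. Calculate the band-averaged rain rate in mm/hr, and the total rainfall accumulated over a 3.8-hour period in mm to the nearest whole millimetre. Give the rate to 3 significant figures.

Column moisture flux per unit crosswind length is F = V × PW.
Inflow: F_in = 10.7 × 31.4 = 335.98 mm·m/s
Outflow: F_out = 10.7 × 24.6 = 263.22 mm·m/s
Steady-state rate R = (F_in − F_out)/L = (335.98 − 263.22) / 199000 m = 3.656e-04 mm/s.
R = 3.656e-04 × 3600 = 1.32 mm/hr.
Over 3.8 h: total = 1.32 × 3.8 = 5.016 ≈ 5 mm.

R ≈ 1.32 mm/hr; total ≈ 5 mm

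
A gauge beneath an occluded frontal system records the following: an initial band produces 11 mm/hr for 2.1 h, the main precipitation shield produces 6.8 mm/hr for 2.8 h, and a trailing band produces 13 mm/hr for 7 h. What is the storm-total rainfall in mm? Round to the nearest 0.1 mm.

total ≈ 133.1 mm

Total = Σ Rᵢ Δtᵢ = 11 × 2.1 + 6.8 × 2.8 + 13 × 7
      = 23.1 + 19.04 + 91 = 133.1 mm.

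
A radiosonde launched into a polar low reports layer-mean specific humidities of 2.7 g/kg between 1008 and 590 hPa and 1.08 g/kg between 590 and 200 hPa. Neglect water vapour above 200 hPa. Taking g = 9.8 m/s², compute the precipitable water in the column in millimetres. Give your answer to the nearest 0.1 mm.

PW ≈ 15.8 mm

Precipitable water is the column-integrated vapour mass per unit area: PW = (1/g) Σ q̄ Δp, with q in kg/kg and Δp in Pa (1 kg/m² of water = 1 mm).
Layer 1008–590 hPa: Δp = 418 hPa = 41800 Pa, q̄ = 0.0027 kg/kg → 0.0027 × 41800 / 9.8 = 11.52 mm
Layer 590–200 hPa: Δp = 390 hPa = 39000 Pa, q̄ = 0.00108 kg/kg → 0.00108 × 39000 / 9.8 = 4.30 mm
PW = 11.52 + 4.30 = 15.82 ≈ 15.8 mm.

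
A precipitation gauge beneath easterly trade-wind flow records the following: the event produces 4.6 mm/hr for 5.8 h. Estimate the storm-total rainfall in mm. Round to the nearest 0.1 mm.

Total = Σ Rᵢ Δtᵢ = 4.6 × 5.8
      = 26.68 = 26.7 mm.

total ≈ 26.7 mm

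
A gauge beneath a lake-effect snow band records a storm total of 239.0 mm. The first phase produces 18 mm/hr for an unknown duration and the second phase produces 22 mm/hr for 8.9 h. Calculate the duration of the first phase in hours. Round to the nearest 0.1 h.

Known phases: 22 × 8.9 = 195.8 mm.
Remaining depth = 239.0 − 195.8 = 43.2 mm.
Duration = 43.2 / 18 = 2.4 h.

duration ≈ 2.4 h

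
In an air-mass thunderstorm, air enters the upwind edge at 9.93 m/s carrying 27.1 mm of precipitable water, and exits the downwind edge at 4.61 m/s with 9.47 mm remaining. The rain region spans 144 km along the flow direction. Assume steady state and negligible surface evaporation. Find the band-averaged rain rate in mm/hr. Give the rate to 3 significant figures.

R ≈ 5.64 mm/hr

Column moisture flux per unit crosswind length is F = V × PW.
Inflow: F_in = 9.93 × 27.1 = 269.103 mm·m/s
Outflow: F_out = 4.61 × 9.47 = 43.6567 mm·m/s
Steady-state rate R = (F_in − F_out)/L = (269.103 − 43.6567) / 144000 m = 1.566e-03 mm/s.
R = 1.566e-03 × 3600 = 5.64 mm/hr.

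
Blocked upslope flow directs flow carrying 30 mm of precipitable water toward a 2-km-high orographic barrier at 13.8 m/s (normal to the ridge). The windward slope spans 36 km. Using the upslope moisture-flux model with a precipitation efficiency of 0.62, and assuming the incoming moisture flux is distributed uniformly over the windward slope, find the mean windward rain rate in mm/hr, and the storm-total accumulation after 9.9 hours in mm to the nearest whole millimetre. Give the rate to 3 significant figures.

Incoming column moisture flux per unit ridge length: F = V × PW = 13.8 × 30 = 414 mm·m/s.
Spread over the 36 km slope with efficiency ε = 0.62: R = ε·F/W = 0.62 × 414 / 36000 m = 7.130e-03 mm/s.
R = 7.130e-03 × 3600 = 25.7 mm/hr.
Over 9.9 h: total = 25.7 × 9.9 = 254.43 ≈ 254 mm.

R ≈ 25.7 mm/hr; total ≈ 254 mm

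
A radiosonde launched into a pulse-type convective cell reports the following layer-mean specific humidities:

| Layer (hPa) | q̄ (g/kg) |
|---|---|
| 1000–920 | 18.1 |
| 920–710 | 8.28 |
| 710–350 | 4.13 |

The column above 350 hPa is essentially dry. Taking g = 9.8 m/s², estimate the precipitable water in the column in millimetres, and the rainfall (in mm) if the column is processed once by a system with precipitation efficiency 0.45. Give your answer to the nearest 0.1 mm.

Precipitable water is the column-integrated vapour mass per unit area: PW = (1/g) Σ q̄ Δp, with q in kg/kg and Δp in Pa (1 kg/m² of water = 1 mm).
Layer 1000–920 hPa: Δp = 80 hPa = 8000 Pa, q̄ = 0.0181 kg/kg → 0.0181 × 8000 / 9.8 = 14.78 mm
Layer 920–710 hPa: Δp = 210 hPa = 21000 Pa, q̄ = 0.00828 kg/kg → 0.00828 × 21000 / 9.8 = 17.74 mm
Layer 710–350 hPa: Δp = 360 hPa = 36000 Pa, q̄ = 0.00413 kg/kg → 0.00413 × 36000 / 9.8 = 15.17 mm
PW = 14.78 + 17.74 + 15.17 = 47.69 ≈ 47.7 mm.
Rainfall = ε × PW = 0.45 × 47.7 = 21.5 mm.

PW ≈ 47.7 mm; rainfall ≈ 21.5 mm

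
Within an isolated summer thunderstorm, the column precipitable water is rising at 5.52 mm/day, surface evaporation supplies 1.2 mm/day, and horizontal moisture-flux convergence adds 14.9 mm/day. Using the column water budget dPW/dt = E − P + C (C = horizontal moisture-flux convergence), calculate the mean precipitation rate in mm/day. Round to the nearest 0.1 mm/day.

dPW/dt = +5.52 mm/day.
P = E + C − dPW/dt = 1.2 + (14.9) − (+5.52) = 10.6 mm/day.

P ≈ 10.6 mm/day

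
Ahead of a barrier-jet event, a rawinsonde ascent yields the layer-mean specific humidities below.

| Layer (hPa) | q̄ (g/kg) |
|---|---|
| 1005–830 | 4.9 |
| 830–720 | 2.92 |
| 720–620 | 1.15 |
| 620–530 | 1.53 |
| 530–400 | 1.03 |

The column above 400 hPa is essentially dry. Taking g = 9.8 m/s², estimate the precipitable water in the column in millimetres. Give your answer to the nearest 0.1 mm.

PW ≈ 16.0 mm

Precipitable water is the column-integrated vapour mass per unit area: PW = (1/g) Σ q̄ Δp, with q in kg/kg and Δp in Pa (1 kg/m² of water = 1 mm).
Layer 1005–830 hPa: Δp = 175 hPa = 17500 Pa, q̄ = 0.0049 kg/kg → 0.0049 × 17500 / 9.8 = 8.75 mm
Layer 830–720 hPa: Δp = 110 hPa = 11000 Pa, q̄ = 0.00292 kg/kg → 0.00292 × 11000 / 9.8 = 3.28 mm
Layer 720–620 hPa: Δp = 100 hPa = 10000 Pa, q̄ = 0.00115 kg/kg → 0.00115 × 10000 / 9.8 = 1.17 mm
Layer 620–530 hPa: Δp = 90 hPa = 9000 Pa, q̄ = 0.00153 kg/kg → 0.00153 × 9000 / 9.8 = 1.41 mm
Layer 530–400 hPa: Δp = 130 hPa = 13000 Pa, q̄ = 0.00103 kg/kg → 0.00103 × 13000 / 9.8 = 1.37 mm
PW = 8.75 + 3.28 + 1.17 + 1.41 + 1.37 = 15.98 ≈ 16.0 mm.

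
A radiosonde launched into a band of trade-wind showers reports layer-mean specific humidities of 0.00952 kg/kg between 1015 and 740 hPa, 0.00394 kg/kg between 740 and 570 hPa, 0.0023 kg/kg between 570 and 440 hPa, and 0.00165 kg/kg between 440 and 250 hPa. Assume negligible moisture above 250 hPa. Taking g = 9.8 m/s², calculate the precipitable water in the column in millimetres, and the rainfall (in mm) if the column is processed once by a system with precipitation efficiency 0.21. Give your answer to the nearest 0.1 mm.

PW ≈ 39.8 mm; rainfall ≈ 8.4 mm

Precipitable water is the column-integrated vapour mass per unit area: PW = (1/g) Σ q̄ Δp, with q in kg/kg and Δp in Pa (1 kg/m² of water = 1 mm).
Layer 1015–740 hPa: Δp = 275 hPa = 27500 Pa, q̄ = 0.00952 kg/kg → 0.00952 × 27500 / 9.8 = 26.71 mm
Layer 740–570 hPa: Δp = 170 hPa = 17000 Pa, q̄ = 0.00394 kg/kg → 0.00394 × 17000 / 9.8 = 6.83 mm
Layer 570–440 hPa: Δp = 130 hPa = 13000 Pa, q̄ = 0.0023 kg/kg → 0.0023 × 13000 / 9.8 = 3.05 mm
Layer 440–250 hPa: Δp = 190 hPa = 19000 Pa, q̄ = 0.00165 kg/kg → 0.00165 × 19000 / 9.8 = 3.20 mm
PW = 26.71 + 6.83 + 3.05 + 3.20 = 39.79 ≈ 39.8 mm.
Rainfall = ε × PW = 0.21 × 39.8 = 8.4 mm.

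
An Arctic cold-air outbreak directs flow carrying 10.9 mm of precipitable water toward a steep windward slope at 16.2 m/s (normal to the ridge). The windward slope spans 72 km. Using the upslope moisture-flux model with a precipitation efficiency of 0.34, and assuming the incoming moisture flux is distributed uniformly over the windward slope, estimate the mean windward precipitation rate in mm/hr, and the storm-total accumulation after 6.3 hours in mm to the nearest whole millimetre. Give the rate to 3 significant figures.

R ≈ 3.00 mm/hr; total ≈ 19 mm

Incoming column moisture flux per unit ridge length: F = V × PW = 16.2 × 10.9 = 176.58 mm·m/s.
Spread over the 72 km slope with efficiency ε = 0.34: R = ε·F/W = 0.34 × 176.58 / 72000 m = 8.339e-04 mm/s.
R = 8.339e-04 × 3600 = 3.00 mm/hr.
Over 6.3 h: total = 3.00 × 6.3 = 18.9 ≈ 19 mm.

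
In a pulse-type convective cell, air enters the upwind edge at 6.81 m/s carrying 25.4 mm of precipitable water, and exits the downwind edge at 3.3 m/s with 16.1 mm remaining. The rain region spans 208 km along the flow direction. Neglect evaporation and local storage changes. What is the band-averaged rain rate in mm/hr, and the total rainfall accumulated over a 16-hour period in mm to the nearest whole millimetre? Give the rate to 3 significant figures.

Column moisture flux per unit crosswind length is F = V × PW.
Inflow: F_in = 6.81 × 25.4 = 172.974 mm·m/s
Outflow: F_out = 3.3 × 16.1 = 53.13 mm·m/s
Steady-state rate R = (F_in − F_out)/L = (172.974 − 53.13) / 208000 m = 5.762e-04 mm/s.
R = 5.762e-04 × 3600 = 2.07 mm/hr.
Over 16 h: total = 2.07 × 16 = 33.12 ≈ 33 mm.

R ≈ 2.07 mm/hr; total ≈ 33 mm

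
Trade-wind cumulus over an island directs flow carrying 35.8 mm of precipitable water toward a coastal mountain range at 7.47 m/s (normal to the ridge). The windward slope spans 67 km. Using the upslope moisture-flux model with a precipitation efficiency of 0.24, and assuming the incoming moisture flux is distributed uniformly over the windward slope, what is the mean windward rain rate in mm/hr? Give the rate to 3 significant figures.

Incoming column moisture flux per unit ridge length: F = V × PW = 7.47 × 35.8 = 267.426 mm·m/s.
Spread over the 67 km slope with efficiency ε = 0.24: R = ε·F/W = 0.24 × 267.426 / 67000 m = 9.579e-04 mm/s.
R = 9.579e-04 × 3600 = 3.45 mm/hr.

R ≈ 3.45 mm/hr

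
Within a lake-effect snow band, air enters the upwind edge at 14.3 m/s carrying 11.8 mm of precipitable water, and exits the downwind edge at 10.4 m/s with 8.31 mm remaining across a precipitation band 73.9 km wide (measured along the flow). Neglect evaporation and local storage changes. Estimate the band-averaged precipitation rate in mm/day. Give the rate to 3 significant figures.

Column moisture flux per unit crosswind length is F = V × PW.
Inflow: F_in = 14.3 × 11.8 = 168.74 mm·m/s
Outflow: F_out = 10.4 × 8.31 = 86.424 mm·m/s
Steady-state rate R = (F_in − F_out)/L = (168.74 − 86.424) / 73900 m = 1.114e-03 mm/s.
R = 1.114e-03 × 3600 × 24 = 96.2 mm/day.

R ≈ 96.2 mm/day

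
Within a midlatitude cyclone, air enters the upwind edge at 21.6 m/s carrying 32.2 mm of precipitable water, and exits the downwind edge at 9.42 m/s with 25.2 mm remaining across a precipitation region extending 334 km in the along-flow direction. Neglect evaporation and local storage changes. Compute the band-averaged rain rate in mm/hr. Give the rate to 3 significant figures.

Column moisture flux per unit crosswind length is F = V × PW.
Inflow: F_in = 21.6 × 32.2 = 695.52 mm·m/s
Outflow: F_out = 9.42 × 25.2 = 237.384 mm·m/s
Steady-state rate R = (F_in − F_out)/L = (695.52 − 237.384) / 334000 m = 1.372e-03 mm/s.
R = 1.372e-03 × 3600 = 4.94 mm/hr.

R ≈ 4.94 mm/hr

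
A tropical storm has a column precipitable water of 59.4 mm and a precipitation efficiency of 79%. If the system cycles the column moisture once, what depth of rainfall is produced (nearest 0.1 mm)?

rainfall ≈ 46.9 mm

Rainfall = ε × PW = 0.79 × 59.4 = 46.9 mm.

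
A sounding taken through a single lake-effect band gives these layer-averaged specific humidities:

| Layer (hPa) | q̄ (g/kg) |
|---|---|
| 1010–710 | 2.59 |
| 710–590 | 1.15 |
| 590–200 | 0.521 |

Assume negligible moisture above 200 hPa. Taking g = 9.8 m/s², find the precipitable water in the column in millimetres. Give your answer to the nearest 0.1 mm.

Precipitable water is the column-integrated vapour mass per unit area: PW = (1/g) Σ q̄ Δp, with q in kg/kg and Δp in Pa (1 kg/m² of water = 1 mm).
Layer 1010–710 hPa: Δp = 300 hPa = 30000 Pa, q̄ = 0.00259 kg/kg → 0.00259 × 30000 / 9.8 = 7.93 mm
Layer 710–590 hPa: Δp = 120 hPa = 12000 Pa, q̄ = 0.00115 kg/kg → 0.00115 × 12000 / 9.8 = 1.41 mm
Layer 590–200 hPa: Δp = 390 hPa = 39000 Pa, q̄ = 0.000521 kg/kg → 0.000521 × 39000 / 9.8 = 2.07 mm
PW = 7.93 + 1.41 + 2.07 = 11.41 ≈ 11.4 mm.

PW ≈ 11.4 mm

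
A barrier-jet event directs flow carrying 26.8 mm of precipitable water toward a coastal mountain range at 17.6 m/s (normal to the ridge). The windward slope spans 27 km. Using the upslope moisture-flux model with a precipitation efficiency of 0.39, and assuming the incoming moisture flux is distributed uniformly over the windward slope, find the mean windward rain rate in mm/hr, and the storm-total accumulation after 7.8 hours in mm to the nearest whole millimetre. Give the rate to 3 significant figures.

R ≈ 24.5 mm/hr; total ≈ 191 mm

Incoming column moisture flux per unit ridge length: F = V × PW = 17.6 × 26.8 = 471.68 mm·m/s.
Spread over the 27 km slope with efficiency ε = 0.39: R = ε·F/W = 0.39 × 471.68 / 27000 m = 6.813e-03 mm/s.
R = 6.813e-03 × 3600 = 24.5 mm/hr.
Over 7.8 h: total = 24.5 × 7.8 = 191.1 ≈ 191 mm.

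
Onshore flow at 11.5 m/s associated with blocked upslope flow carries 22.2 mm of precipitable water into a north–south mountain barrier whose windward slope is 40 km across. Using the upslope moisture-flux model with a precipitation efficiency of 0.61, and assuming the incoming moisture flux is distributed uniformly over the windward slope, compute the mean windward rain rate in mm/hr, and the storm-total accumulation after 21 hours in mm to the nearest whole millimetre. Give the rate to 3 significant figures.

R ≈ 14.0 mm/hr; total ≈ 294 mm

Incoming column moisture flux per unit ridge length: F = V × PW = 11.5 × 22.2 = 255.3 mm·m/s.
Spread over the 40 km slope with efficiency ε = 0.61: R = ε·F/W = 0.61 × 255.3 / 40000 m = 3.893e-03 mm/s.
R = 3.893e-03 × 3600 = 14.0 mm/hr.
Over 21 h: total = 14.0 × 21 = 294 mm.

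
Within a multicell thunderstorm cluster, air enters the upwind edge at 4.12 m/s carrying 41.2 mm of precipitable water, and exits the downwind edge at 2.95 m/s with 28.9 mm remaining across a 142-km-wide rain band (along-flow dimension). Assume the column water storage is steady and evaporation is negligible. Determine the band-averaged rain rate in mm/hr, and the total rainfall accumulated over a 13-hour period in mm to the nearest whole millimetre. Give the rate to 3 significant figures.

R ≈ 2.14 mm/hr; total ≈ 28 mm

Column moisture flux per unit crosswind length is F = V × PW.
Inflow: F_in = 4.12 × 41.2 = 169.744 mm·m/s
Outflow: F_out = 2.95 × 28.9 = 85.255 mm·m/s
Steady-state rate R = (F_in − F_out)/L = (169.744 − 85.255) / 142000 m = 5.950e-04 mm/s.
R = 5.950e-04 × 3600 = 2.14 mm/hr.
Over 13 h: total = 2.14 × 13 = 27.82 ≈ 28 mm.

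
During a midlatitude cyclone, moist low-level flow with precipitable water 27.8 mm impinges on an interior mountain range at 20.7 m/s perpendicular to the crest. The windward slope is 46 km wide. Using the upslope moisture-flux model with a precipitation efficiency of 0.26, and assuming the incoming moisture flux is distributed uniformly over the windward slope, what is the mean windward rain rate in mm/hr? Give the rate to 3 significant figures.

Incoming column moisture flux per unit ridge length: F = V × PW = 20.7 × 27.8 = 575.46 mm·m/s.
Spread over the 46 km slope with efficiency ε = 0.26: R = ε·F/W = 0.26 × 575.46 / 46000 m = 3.253e-03 mm/s.
R = 3.253e-03 × 3600 = 11.7 mm/hr.

R ≈ 11.7 mm/hr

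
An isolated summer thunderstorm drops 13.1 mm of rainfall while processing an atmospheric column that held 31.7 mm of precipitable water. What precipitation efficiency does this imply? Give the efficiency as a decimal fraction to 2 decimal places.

ε = rainfall / PW = 13.1 / 31.7 = 0.41.

ε ≈ 0.41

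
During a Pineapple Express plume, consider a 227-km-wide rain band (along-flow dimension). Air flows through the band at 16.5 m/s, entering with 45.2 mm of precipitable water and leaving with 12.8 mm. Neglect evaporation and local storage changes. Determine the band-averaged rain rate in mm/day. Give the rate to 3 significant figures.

R ≈ 203 mm/day

Column moisture flux per unit crosswind length is F = V × PW.
Inflow: F_in = 16.5 × 45.2 = 745.8 mm·m/s
Outflow: F_out = 16.5 × 12.8 = 211.2 mm·m/s
Steady-state rate R = (F_in − F_out)/L = (745.8 − 211.2) / 227000 m = 2.355e-03 mm/s.
R = 2.355e-03 × 3600 × 24 = 203 mm/day.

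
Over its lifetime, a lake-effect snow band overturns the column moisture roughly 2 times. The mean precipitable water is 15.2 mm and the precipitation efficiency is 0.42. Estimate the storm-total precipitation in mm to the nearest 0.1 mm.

Each cycle deposits ε × PW = 0.42 × 15.2 = 6.384 mm.
Over 2 cycles: 2 × 6.384 = 12.8 mm.

precipitation ≈ 12.8 mm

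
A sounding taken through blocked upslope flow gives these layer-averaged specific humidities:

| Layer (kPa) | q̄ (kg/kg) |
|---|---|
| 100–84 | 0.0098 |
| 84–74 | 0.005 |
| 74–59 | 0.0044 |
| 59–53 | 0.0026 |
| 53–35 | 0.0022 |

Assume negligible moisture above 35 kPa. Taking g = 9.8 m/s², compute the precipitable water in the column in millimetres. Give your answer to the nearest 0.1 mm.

PW ≈ 33.5 mm

Precipitable water is the column-integrated vapour mass per unit area: PW = (1/g) Σ q̄ Δp, with q in kg/kg and Δp in Pa (1 kg/m² of water = 1 mm).
Layer 100–84 kPa: Δp = 160 hPa = 16000 Pa, q̄ = 0.0098 kg/kg → 0.0098 × 16000 / 9.8 = 16.00 mm
Layer 84–74 kPa: Δp = 100 hPa = 10000 Pa, q̄ = 0.005 kg/kg → 0.005 × 10000 / 9.8 = 5.10 mm
Layer 74–59 kPa: Δp = 150 hPa = 15000 Pa, q̄ = 0.0044 kg/kg → 0.0044 × 15000 / 9.8 = 6.73 mm
Layer 59–53 kPa: Δp = 60 hPa = 6000 Pa, q̄ = 0.0026 kg/kg → 0.0026 × 6000 / 9.8 = 1.59 mm
Layer 53–35 kPa: Δp = 180 hPa = 18000 Pa, q̄ = 0.0022 kg/kg → 0.0022 × 18000 / 9.8 = 4.04 mm
PW = 16.00 + 5.10 + 6.73 + 1.59 + 4.04 = 33.46 ≈ 33.5 mm.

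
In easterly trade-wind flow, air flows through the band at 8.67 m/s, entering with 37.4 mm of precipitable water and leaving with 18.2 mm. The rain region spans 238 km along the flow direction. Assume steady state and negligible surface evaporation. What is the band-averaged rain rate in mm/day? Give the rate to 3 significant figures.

Column moisture flux per unit crosswind length is F = V × PW.
Inflow: F_in = 8.67 × 37.4 = 324.258 mm·m/s
Outflow: F_out = 8.67 × 18.2 = 157.794 mm·m/s
Steady-state rate R = (F_in − F_out)/L = (324.258 − 157.794) / 238000 m = 6.994e-04 mm/s.
R = 6.994e-04 × 3600 × 24 = 60.4 mm/day.

R ≈ 60.4 mm/day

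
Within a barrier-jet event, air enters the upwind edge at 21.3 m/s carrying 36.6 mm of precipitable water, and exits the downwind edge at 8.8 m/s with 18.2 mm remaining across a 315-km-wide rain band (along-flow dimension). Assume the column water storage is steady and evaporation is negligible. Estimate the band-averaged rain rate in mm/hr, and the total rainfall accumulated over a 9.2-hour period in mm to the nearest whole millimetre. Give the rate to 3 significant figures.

R ≈ 7.08 mm/hr; total ≈ 65 mm

Column moisture flux per unit crosswind length is F = V × PW.
Inflow: F_in = 21.3 × 36.6 = 779.58 mm·m/s
Outflow: F_out = 8.8 × 18.2 = 160.16 mm·m/s
Steady-state rate R = (F_in − F_out)/L = (779.58 − 160.16) / 315000 m = 1.966e-03 mm/s.
R = 1.966e-03 × 3600 = 7.08 mm/hr.
Over 9.2 h: total = 7.08 × 9.2 = 65.136 ≈ 65 mm.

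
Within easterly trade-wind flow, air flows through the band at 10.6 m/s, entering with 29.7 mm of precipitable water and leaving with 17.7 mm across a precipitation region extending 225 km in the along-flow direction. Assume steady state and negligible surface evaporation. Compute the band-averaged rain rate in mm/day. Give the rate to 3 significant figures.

Column moisture flux per unit crosswind length is F = V × PW.
Inflow: F_in = 10.6 × 29.7 = 314.82 mm·m/s
Outflow: F_out = 10.6 × 17.7 = 187.62 mm·m/s
Steady-state rate R = (F_in − F_out)/L = (314.82 − 187.62) / 225000 m = 5.653e-04 mm/s.
R = 5.653e-04 × 3600 × 24 = 48.8 mm/day.

R ≈ 48.8 mm/day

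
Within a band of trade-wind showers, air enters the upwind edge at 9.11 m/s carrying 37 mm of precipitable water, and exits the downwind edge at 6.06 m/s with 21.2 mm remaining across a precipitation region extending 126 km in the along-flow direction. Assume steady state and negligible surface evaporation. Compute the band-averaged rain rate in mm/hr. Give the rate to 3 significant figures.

R ≈ 5.96 mm/hr

Column moisture flux per unit crosswind length is F = V × PW.
Inflow: F_in = 9.11 × 37 = 337.07 mm·m/s
Outflow: F_out = 6.06 × 21.2 = 128.472 mm·m/s
Steady-state rate R = (F_in − F_out)/L = (337.07 − 128.472) / 126000 m = 1.656e-03 mm/s.
R = 1.656e-03 × 3600 = 5.96 mm/hr.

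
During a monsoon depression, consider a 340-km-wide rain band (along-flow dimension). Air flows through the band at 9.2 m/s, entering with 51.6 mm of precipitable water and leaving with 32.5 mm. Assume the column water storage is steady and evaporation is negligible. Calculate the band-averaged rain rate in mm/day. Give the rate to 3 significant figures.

R ≈ 44.7 mm/day

Column moisture flux per unit crosswind length is F = V × PW.
Inflow: F_in = 9.2 × 51.6 = 474.72 mm·m/s
Outflow: F_out = 9.2 × 32.5 = 299 mm·m/s
Steady-state rate R = (F_in − F_out)/L = (474.72 − 299) / 340000 m = 5.168e-04 mm/s.
R = 5.168e-04 × 3600 × 24 = 44.7 mm/day.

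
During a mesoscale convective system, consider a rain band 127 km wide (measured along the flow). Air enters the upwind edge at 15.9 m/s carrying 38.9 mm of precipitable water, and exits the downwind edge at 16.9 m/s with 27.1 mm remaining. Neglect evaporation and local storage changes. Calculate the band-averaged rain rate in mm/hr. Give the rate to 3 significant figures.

R ≈ 4.55 mm/hr

Column moisture flux per unit crosswind length is F = V × PW.
Inflow: F_in = 15.9 × 38.9 = 618.51 mm·m/s
Outflow: F_out = 16.9 × 27.1 = 457.99 mm·m/s
Steady-state rate R = (F_in − F_out)/L = (618.51 − 457.99) / 127000 m = 1.264e-03 mm/s.
R = 1.264e-03 × 3600 = 4.55 mm/hr.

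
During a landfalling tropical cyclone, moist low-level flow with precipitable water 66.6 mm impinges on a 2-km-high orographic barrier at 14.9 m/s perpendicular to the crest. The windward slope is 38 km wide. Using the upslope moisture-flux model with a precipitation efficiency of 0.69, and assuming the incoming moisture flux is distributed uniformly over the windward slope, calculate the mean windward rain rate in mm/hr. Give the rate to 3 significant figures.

R ≈ 64.9 mm/hr

Incoming column moisture flux per unit ridge length: F = V × PW = 14.9 × 66.6 = 992.34 mm·m/s.
Spread over the 38 km slope with efficiency ε = 0.69: R = ε·F/W = 0.69 × 992.34 / 38000 m = 1.802e-02 mm/s.
R = 1.802e-02 × 3600 = 64.9 mm/hr.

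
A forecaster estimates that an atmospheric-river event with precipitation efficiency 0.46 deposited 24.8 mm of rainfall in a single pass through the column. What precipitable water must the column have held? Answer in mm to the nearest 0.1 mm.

PW = rainfall / ε = 24.8 / 0.46 = 53.9 mm.

PW ≈ 53.9 mm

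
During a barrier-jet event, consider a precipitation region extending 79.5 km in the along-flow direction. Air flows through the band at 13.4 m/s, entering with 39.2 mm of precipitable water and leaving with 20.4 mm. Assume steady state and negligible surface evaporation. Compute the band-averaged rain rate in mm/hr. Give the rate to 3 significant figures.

R ≈ 11.4 mm/hr

Column moisture flux per unit crosswind length is F = V × PW.
Inflow: F_in = 13.4 × 39.2 = 525.28 mm·m/s
Outflow: F_out = 13.4 × 20.4 = 273.36 mm·m/s
Steady-state rate R = (F_in − F_out)/L = (525.28 − 273.36) / 79500 m = 3.169e-03 mm/s.
R = 3.169e-03 × 3600 = 11.4 mm/hr.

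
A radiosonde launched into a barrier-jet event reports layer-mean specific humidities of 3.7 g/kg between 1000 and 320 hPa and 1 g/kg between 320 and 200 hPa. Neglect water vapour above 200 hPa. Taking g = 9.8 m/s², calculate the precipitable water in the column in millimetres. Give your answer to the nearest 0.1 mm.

Precipitable water is the column-integrated vapour mass per unit area: PW = (1/g) Σ q̄ Δp, with q in kg/kg and Δp in Pa (1 kg/m² of water = 1 mm).
Layer 1000–320 hPa: Δp = 680 hPa = 68000 Pa, q̄ = 0.0037 kg/kg → 0.0037 × 68000 / 9.8 = 25.67 mm
Layer 320–200 hPa: Δp = 120 hPa = 12000 Pa, q̄ = 0.001 kg/kg → 0.001 × 12000 / 9.8 = 1.22 mm
PW = 25.67 + 1.22 = 26.89 ≈ 26.9 mm.

PW ≈ 26.9 mm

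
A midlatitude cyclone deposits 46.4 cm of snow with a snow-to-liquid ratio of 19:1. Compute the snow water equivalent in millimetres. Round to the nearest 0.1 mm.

SWE ≈ 24.4 mm

SWE = snow depth / ratio = 46.4 cm / 19 = 2.442 cm = 24.4 mm.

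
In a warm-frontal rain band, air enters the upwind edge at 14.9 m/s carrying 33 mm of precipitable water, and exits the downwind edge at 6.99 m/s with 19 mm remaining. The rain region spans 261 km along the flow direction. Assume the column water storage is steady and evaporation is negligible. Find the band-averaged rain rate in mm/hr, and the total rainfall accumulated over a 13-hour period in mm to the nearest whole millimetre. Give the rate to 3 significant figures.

Column moisture flux per unit crosswind length is F = V × PW.
Inflow: F_in = 14.9 × 33 = 491.7 mm·m/s
Outflow: F_out = 6.99 × 19 = 132.81 mm·m/s
Steady-state rate R = (F_in − F_out)/L = (491.7 − 132.81) / 261000 m = 1.375e-03 mm/s.
R = 1.375e-03 × 3600 = 4.95 mm/hr.
Over 13 h: total = 4.95 × 13 = 64.35 ≈ 64 mm.

R ≈ 4.95 mm/hr; total ≈ 64 mm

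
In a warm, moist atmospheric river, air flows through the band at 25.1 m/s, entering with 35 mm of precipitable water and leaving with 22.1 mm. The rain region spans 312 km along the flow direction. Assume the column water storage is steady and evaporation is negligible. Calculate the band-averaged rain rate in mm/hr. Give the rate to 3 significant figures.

R ≈ 3.74 mm/hr

Column moisture flux per unit crosswind length is F = V × PW.
Inflow: F_in = 25.1 × 35 = 878.5 mm·m/s
Outflow: F_out = 25.1 × 22.1 = 554.71 mm·m/s
Steady-state rate R = (F_in − F_out)/L = (878.5 − 554.71) / 312000 m = 1.038e-03 mm/s.
R = 1.038e-03 × 3600 = 3.74 mm/hr.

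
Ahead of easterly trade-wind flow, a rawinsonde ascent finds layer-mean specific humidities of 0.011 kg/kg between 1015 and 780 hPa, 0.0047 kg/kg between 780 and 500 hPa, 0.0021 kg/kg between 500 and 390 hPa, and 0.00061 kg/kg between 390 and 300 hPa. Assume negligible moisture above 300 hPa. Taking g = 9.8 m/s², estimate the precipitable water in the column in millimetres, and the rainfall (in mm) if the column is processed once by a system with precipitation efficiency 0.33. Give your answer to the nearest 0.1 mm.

Precipitable water is the column-integrated vapour mass per unit area: PW = (1/g) Σ q̄ Δp, with q in kg/kg and Δp in Pa (1 kg/m² of water = 1 mm).
Layer 1015–780 hPa: Δp = 235 hPa = 23500 Pa, q̄ = 0.011 kg/kg → 0.011 × 23500 / 9.8 = 26.38 mm
Layer 780–500 hPa: Δp = 280 hPa = 28000 Pa, q̄ = 0.0047 kg/kg → 0.0047 × 28000 / 9.8 = 13.43 mm
Layer 500–390 hPa: Δp = 110 hPa = 11000 Pa, q̄ = 0.0021 kg/kg → 0.0021 × 11000 / 9.8 = 2.36 mm
Layer 390–300 hPa: Δp = 90 hPa = 9000 Pa, q̄ = 0.00061 kg/kg → 0.00061 × 9000 / 9.8 = 0.56 mm
PW = 26.38 + 13.43 + 2.36 + 0.56 = 42.73 ≈ 42.7 mm.
Rainfall = ε × PW = 0.33 × 42.7 = 14.1 mm.

PW ≈ 42.7 mm; rainfall ≈ 14.1 mm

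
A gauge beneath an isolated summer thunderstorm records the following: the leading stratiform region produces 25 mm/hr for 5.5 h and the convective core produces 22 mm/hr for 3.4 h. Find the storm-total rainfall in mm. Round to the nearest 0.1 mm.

total ≈ 212.3 mm

Total = Σ Rᵢ Δtᵢ = 25 × 5.5 + 22 × 3.4
      = 137.5 + 74.8 = 212.3 mm.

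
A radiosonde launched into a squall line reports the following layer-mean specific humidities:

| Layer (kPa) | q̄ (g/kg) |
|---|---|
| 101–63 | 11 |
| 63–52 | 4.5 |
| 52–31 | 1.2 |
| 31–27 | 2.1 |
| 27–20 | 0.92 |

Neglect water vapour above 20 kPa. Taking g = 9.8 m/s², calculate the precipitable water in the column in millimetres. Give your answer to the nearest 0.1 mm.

Precipitable water is the column-integrated vapour mass per unit area: PW = (1/g) Σ q̄ Δp, with q in kg/kg and Δp in Pa (1 kg/m² of water = 1 mm).
Layer 101–63 kPa: Δp = 380 hPa = 38000 Pa, q̄ = 0.011 kg/kg → 0.011 × 38000 / 9.8 = 42.65 mm
Layer 63–52 kPa: Δp = 110 hPa = 11000 Pa, q̄ = 0.0045 kg/kg → 0.0045 × 11000 / 9.8 = 5.05 mm
Layer 52–31 kPa: Δp = 210 hPa = 21000 Pa, q̄ = 0.0012 kg/kg → 0.0012 × 21000 / 9.8 = 2.57 mm
Layer 31–27 kPa: Δp = 40 hPa = 4000 Pa, q̄ = 0.0021 kg/kg → 0.0021 × 4000 / 9.8 = 0.86 mm
Layer 27–20 kPa: Δp = 70 hPa = 7000 Pa, q̄ = 0.00092 kg/kg → 0.00092 × 7000 / 9.8 = 0.66 mm
PW = 42.65 + 5.05 + 2.57 + 0.86 + 0.66 = 51.79 ≈ 51.8 mm.

PW ≈ 51.8 mm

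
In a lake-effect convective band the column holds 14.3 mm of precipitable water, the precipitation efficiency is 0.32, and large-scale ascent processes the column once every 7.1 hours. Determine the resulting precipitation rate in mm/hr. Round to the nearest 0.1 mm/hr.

Each overturning extracts ε × PW = 0.32 × 14.3 = 4.576 mm.
Rate = ε·PW / τ = 4.576 / 7.1 h = 0.6 mm/hr.

R ≈ 0.6 mm/hr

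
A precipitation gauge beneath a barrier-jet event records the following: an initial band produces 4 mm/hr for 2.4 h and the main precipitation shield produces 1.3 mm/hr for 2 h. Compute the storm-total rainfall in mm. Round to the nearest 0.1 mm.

total ≈ 12.2 mm

Total = Σ Rᵢ Δtᵢ = 4 × 2.4 + 1.3 × 2
      = 9.6 + 2.6 = 12.2 mm.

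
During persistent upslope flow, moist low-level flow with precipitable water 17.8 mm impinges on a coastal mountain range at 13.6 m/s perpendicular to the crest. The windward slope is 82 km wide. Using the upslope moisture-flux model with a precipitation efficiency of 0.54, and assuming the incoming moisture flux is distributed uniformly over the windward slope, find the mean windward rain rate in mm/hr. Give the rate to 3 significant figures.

Incoming column moisture flux per unit ridge length: F = V × PW = 13.6 × 17.8 = 242.08 mm·m/s.
Spread over the 82 km slope with efficiency ε = 0.54: R = ε·F/W = 0.54 × 242.08 / 82000 m = 1.594e-03 mm/s.
R = 1.594e-03 × 3600 = 5.74 mm/hr.

R ≈ 5.74 mm/hr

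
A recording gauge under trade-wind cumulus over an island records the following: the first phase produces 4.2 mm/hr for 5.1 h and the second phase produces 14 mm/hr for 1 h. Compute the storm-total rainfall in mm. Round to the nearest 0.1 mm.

total ≈ 35.4 mm

Total = Σ Rᵢ Δtᵢ = 4.2 × 5.1 + 14 × 1
      = 21.42 + 14 = 35.4 mm.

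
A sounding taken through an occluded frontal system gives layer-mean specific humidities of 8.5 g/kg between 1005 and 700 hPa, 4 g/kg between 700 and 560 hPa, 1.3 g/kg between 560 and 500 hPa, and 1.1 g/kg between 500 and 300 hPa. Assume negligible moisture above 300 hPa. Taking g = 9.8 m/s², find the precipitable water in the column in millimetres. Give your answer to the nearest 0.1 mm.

Precipitable water is the column-integrated vapour mass per unit area: PW = (1/g) Σ q̄ Δp, with q in kg/kg and Δp in Pa (1 kg/m² of water = 1 mm).
Layer 1005–700 hPa: Δp = 305 hPa = 30500 Pa, q̄ = 0.0085 kg/kg → 0.0085 × 30500 / 9.8 = 26.45 mm
Layer 700–560 hPa: Δp = 140 hPa = 14000 Pa, q̄ = 0.004 kg/kg → 0.004 × 14000 / 9.8 = 5.71 mm
Layer 560–500 hPa: Δp = 60 hPa = 6000 Pa, q̄ = 0.0013 kg/kg → 0.0013 × 6000 / 9.8 = 0.80 mm
Layer 500–300 hPa: Δp = 200 hPa = 20000 Pa, q̄ = 0.0011 kg/kg → 0.0011 × 20000 / 9.8 = 2.24 mm
PW = 26.45 + 5.71 + 0.80 + 2.24 = 35.20 ≈ 35.2 mm.

PW ≈ 35.2 mm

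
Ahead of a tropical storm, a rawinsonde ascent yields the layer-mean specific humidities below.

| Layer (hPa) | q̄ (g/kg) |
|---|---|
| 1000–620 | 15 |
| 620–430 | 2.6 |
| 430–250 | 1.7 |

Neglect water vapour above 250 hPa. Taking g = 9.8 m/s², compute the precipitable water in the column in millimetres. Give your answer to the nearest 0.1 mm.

Precipitable water is the column-integrated vapour mass per unit area: PW = (1/g) Σ q̄ Δp, with q in kg/kg and Δp in Pa (1 kg/m² of water = 1 mm).
Layer 1000–620 hPa: Δp = 380 hPa = 38000 Pa, q̄ = 0.015 kg/kg → 0.015 × 38000 / 9.8 = 58.16 mm
Layer 620–430 hPa: Δp = 190 hPa = 19000 Pa, q̄ = 0.0026 kg/kg → 0.0026 × 19000 / 9.8 = 5.04 mm
Layer 430–250 hPa: Δp = 180 hPa = 18000 Pa, q̄ = 0.0017 kg/kg → 0.0017 × 18000 / 9.8 = 3.12 mm
PW = 58.16 + 5.04 + 3.12 = 66.32 ≈ 66.3 mm.

PW ≈ 66.3 mm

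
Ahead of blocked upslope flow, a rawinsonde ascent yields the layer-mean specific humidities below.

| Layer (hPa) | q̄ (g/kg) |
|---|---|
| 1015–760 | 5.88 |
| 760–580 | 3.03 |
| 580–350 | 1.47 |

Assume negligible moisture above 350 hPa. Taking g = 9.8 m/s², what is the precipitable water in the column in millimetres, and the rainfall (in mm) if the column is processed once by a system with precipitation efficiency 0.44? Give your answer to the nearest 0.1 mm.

Precipitable water is the column-integrated vapour mass per unit area: PW = (1/g) Σ q̄ Δp, with q in kg/kg and Δp in Pa (1 kg/m² of water = 1 mm).
Layer 1015–760 hPa: Δp = 255 hPa = 25500 Pa, q̄ = 0.00588 kg/kg → 0.00588 × 25500 / 9.8 = 15.30 mm
Layer 760–580 hPa: Δp = 180 hPa = 18000 Pa, q̄ = 0.00303 kg/kg → 0.00303 × 18000 / 9.8 = 5.57 mm
Layer 580–350 hPa: Δp = 230 hPa = 23000 Pa, q̄ = 0.00147 kg/kg → 0.00147 × 23000 / 9.8 = 3.45 mm
PW = 15.30 + 5.57 + 3.45 = 24.32 ≈ 24.3 mm.
Rainfall = ε × PW = 0.44 × 24.3 = 10.7 mm.

PW ≈ 24.3 mm; rainfall ≈ 10.7 mm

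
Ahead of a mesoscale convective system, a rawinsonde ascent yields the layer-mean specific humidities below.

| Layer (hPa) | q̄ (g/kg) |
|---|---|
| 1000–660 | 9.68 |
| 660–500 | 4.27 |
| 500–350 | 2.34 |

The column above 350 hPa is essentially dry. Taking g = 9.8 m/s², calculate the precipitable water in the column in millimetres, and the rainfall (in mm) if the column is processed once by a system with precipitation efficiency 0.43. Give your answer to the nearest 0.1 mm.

Precipitable water is the column-integrated vapour mass per unit area: PW = (1/g) Σ q̄ Δp, with q in kg/kg and Δp in Pa (1 kg/m² of water = 1 mm).
Layer 1000–660 hPa: Δp = 340 hPa = 34000 Pa, q̄ = 0.00968 kg/kg → 0.00968 × 34000 / 9.8 = 33.58 mm
Layer 660–500 hPa: Δp = 160 hPa = 16000 Pa, q̄ = 0.00427 kg/kg → 0.00427 × 16000 / 9.8 = 6.97 mm
Layer 500–350 hPa: Δp = 150 hPa = 15000 Pa, q̄ = 0.00234 kg/kg → 0.00234 × 15000 / 9.8 = 3.58 mm
PW = 33.58 + 6.97 + 3.58 = 44.13 ≈ 44.1 mm.
Rainfall = ε × PW = 0.43 × 44.1 = 19.0 mm.

PW ≈ 44.1 mm; rainfall ≈ 19.0 mm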